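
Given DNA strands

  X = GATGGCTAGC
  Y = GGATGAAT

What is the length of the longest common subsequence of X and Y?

5

Let dp[i][j] be the LCS length of the first i bases of X and the first j bases of Y. dp[i][j] = dp[i-1][j-1]+1 when the i-th and j-th bases match, else max(dp[i-1][j], dp[i][j-1]).
    ·  G  G  A  T  G  A  A  T
 ·  0  0  0  0  0  0  0  0  0
 G  0  1  1  1  1  1  1  1  1
 A  0  1  1  2  2  2  2  2  2
 T  0  1  1  2  3  3  3  3  3
 G  0  1  2  2  3  4  4  4  4
 G  0  1  2  2  3  4  4  4  4
 C  0  1  2  2  3  4  4  4  4
 T  0  1  2  2  3  4  4  4  5
 A  0  1  2  3  3  4  5  5  5
 G  0  1  2  3  3  4  5  5  5
 C  0  1  2  3  3  4  5  5  5
dp[10][8] = 5. One LCS (by backtracking along matches): GATGT.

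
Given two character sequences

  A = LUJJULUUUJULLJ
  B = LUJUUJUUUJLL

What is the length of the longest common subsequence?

10

Match L [1,1], then U [2,2], then J [3,3], then J [4,6], then U [7,7], then U [8,8], then U [9,9], then J [10,10], then L [12,11], then L [13,12] — 10 characters in the same relative order in both, and the DP table's final entry dp[14][12] is also 10, so no common subsequence is longer.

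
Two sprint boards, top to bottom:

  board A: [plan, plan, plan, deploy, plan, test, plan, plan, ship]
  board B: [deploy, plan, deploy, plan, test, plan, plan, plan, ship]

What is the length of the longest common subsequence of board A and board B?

Match plan [3,2]; then deploy [4,3]; then plan [5,4]; then test [6,5]; then plan [7,7]; then plan [8,8]; then ship [9,9] — 7 tasks in the same relative order in both. The LCS DP gives dp[9][9] = 7, so this is optimal.

7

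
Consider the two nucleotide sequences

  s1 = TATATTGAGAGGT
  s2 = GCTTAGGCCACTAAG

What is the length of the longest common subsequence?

Taking T at s1[1]=s2[4] → A at s1[2]=s2[5] → A at s1[4]=s2[10] → T at s1[6]=s2[12] → A at s1[8]=s2[13] → A at s1[10]=s2[14] → G at s1[12]=s2[15] gives a common subsequence of length 7, and the DP table's final entry dp[13][15] is also 7, so no common subsequence is longer.

7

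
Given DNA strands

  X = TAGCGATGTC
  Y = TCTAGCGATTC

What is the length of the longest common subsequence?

Let dp[i][j] be the LCS length of the first i bases of X and the first j bases of Y. dp[i][j] = dp[i-1][j-1]+1 when the i-th and j-th bases match, else max(dp[i-1][j], dp[i][j-1]).
    ·  T  C  T  A  G  C  G  A  T  T  C
 ·  0  0  0  0  0  0  0  0  0  0  0  0
 T  0  1  1  1  1  1  1  1  1  1  1  1
 A  0  1  1  1  2  2  2  2  2  2  2  2
 G  0  1  1  1  2  3  3  3  3  3  3  3
 C  0  1  2  2  2  3  4  4  4  4  4  4
 G  0  1  2  2  2  3  4  5  5  5  5  5
 A  0  1  2  2  3  3  4  5  6  6  6  6
 T  0  1  2  3  3  3  4  5  6  7  7  7
 G  0  1  2  3  3  4  4  5  6  7  7  7
 T  0  1  2  3  3  4  4  5  6  7  8  8
 C  0  1  2  3  3  4  5  5  6  7  8  9
dp[10][11] = 9. One LCS (by backtracking along matches): TAGCGATTC.

9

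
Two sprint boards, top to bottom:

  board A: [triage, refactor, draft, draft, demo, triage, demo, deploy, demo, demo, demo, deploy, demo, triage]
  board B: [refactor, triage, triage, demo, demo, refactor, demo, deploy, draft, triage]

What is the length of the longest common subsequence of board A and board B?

One common subsequence of length 7: triage (board A #1, board B #2) → triage (board A #6, board B #3) → demo (board A #7, board B #4) → demo (board A #9, board B #5) → demo (board A #11, board B #7) → deploy (board A #12, board B #8) → triage (board A #14, board B #10), and the DP table's final entry dp[14][10] is also 7, so no common subsequence is longer.

7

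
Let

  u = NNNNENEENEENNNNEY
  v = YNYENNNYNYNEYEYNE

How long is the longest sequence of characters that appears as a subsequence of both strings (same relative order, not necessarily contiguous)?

Taking N at u[1]=v[2]; then N at u[2]=v[5]; then N at u[3]=v[6]; then N at u[4]=v[7]; then N at u[6]=v[9]; then N at u[9]=v[11]; then E at u[10]=v[12]; then E at u[11]=v[14]; then N at u[15]=v[16]; then E at u[16]=v[17] gives a common subsequence of length 10. dp[17][17] = 10 confirms this is the maximum.

10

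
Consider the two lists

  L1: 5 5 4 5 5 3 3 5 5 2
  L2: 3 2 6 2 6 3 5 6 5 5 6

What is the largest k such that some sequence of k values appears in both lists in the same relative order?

4

One common subsequence of length 4: 3 at L1[6]=L2[1], 3 at L1[7]=L2[6], 5 at L1[8]=L2[9], 5 at L1[9]=L2[10]. Since dp[10][11] = 4, nothing longer is possible.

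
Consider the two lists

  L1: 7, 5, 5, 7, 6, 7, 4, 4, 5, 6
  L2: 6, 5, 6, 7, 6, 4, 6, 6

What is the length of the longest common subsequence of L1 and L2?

Let dp[i][j] be the LCS length of the first i values of L1 and the first j values of L2. dp[i][j] = dp[i-1][j-1]+1 when the i-th and j-th values match, else max(dp[i-1][j], dp[i][j-1]).
    ·  6  5  6  7  6  4  6  6
 ·  0  0  0  0  0  0  0  0  0
 7  0  0  0  0  1  1  1  1  1
 5  0  0  1  1  1  1  1  1  1
 5  0  0  1  1  1  1  1  1  1
 7  0  0  1  1  2  2  2  2  2
 6  0  1  1  2  2  3  3  3  3
 7  0  1  1  2  3  3  3  3  3
 4  0  1  1  2  3  3  4  4  4
 4  0  1  1  2  3  3  4  4  4
 5  0  1  2  2  3  3  4  4  4
 6  0  1  2  3  3  4  4  5  5
dp[10][8] = 5. One LCS (by backtracking along matches): 5, 7, 6, 4, 6.

5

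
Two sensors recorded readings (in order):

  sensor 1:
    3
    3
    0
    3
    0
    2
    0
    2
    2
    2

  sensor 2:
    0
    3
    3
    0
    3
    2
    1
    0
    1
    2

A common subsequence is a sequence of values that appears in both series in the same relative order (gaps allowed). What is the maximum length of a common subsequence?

7

Let dp[i][j] be the LCS length of the first i values of sensor 1 and the first j values of sensor 2. dp[i][j] = dp[i-1][j-1]+1 when the i-th and j-th values match, else max(dp[i-1][j], dp[i][j-1]).
    ·  0  3  3  0  3  2  1  0  1  2
 ·  0  0  0  0  0  0  0  0  0  0  0
 3  0  0  1  1  1  1  1  1  1  1  1
 3  0  0  1  2  2  2  2  2  2  2  2
 0  0  1  1  2  3  3  3  3  3  3  3
 3  0  1  2  2  3  4  4  4  4  4  4
 0  0  1  2  2  3  4  4  4  5  5  5
 2  0  1  2  2  3  4  5  5  5  5  6
 0  0  1  2  2  3  4  5  5  6  6  6
 2  0  1  2  2  3  4  5  5  6  6  7
 2  0  1  2  2  3  4  5  5  6  6  7
 2  0  1  2  2  3  4  5  5  6  6  7
dp[10][10] = 7. One LCS (by backtracking along matches): 3, 3, 0, 3, 2, 0, 2.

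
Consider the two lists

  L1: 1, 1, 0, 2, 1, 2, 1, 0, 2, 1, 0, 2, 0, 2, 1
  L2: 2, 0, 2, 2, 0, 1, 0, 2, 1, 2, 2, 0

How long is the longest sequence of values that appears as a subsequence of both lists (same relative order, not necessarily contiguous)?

Pick 0 (L1 #3, L2 #2); then 2 (L1 #4, L2 #3); then 2 (L1 #6, L2 #4); then 1 (L1 #7, L2 #6); then 0 (L1 #8, L2 #7); then 2 (L1 #9, L2 #8); then 1 (L1 #10, L2 #9); then 2 (L1 #12, L2 #11); then 0 (L1 #13, L2 #12); all 9 values appear in both, in order. The LCS DP gives dp[15][12] = 9, so this is optimal.

9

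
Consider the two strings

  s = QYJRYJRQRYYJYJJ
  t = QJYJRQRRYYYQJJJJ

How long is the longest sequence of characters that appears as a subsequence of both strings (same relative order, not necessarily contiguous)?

Taking Q (s #1, t #1) → J (s #3, t #2) → Y (s #5, t #3) → J (s #6, t #4) → R (s #7, t #5) → Q (s #8, t #6) → R (s #9, t #8) → Y (s #10, t #10) → Y (s #11, t #11) → J (s #12, t #14) → J (s #14, t #15) → J (s #15, t #16) gives a common subsequence of length 12. The LCS DP gives dp[15][16] = 12, so this is optimal.

12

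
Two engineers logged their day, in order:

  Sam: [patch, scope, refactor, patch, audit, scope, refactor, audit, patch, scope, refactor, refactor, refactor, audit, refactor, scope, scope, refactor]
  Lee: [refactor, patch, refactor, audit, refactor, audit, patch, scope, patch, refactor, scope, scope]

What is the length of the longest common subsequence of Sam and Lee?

Match patch at Sam[1]=Lee[2], then refactor at Sam[3]=Lee[3], then audit at Sam[5]=Lee[4], then refactor at Sam[7]=Lee[5], then audit at Sam[8]=Lee[6], then patch at Sam[9]=Lee[7], then scope at Sam[10]=Lee[8], then refactor at Sam[15]=Lee[10], then scope at Sam[16]=Lee[11], then scope at Sam[17]=Lee[12] — 10 tasks in the same relative order in both, and the DP table's final entry dp[18][12] is also 10, so no common subsequence is longer.

10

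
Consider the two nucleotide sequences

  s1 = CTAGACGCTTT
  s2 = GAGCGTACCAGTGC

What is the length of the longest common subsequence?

Match C (s1 #1, s2 #4), T (s1 #2, s2 #6), A (s1 #3, s2 #10), G (s1 #4, s2 #11), G (s1 #7, s2 #13), C (s1 #8, s2 #14) — 6 bases in the same relative order in both. Since dp[11][14] = 6, nothing longer is possible.

6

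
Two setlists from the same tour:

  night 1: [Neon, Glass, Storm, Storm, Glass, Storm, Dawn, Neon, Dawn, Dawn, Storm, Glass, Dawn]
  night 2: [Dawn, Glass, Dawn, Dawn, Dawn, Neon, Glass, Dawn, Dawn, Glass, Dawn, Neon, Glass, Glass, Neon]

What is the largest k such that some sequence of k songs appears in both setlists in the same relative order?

7

Pick Glass [2,2], Dawn [7,5], Neon [8,6], Dawn [9,8], Dawn [10,9], Glass [12,10], Dawn [13,11]; all 7 songs appear in both, in order. dp[13][15] = 7 confirms this is the maximum.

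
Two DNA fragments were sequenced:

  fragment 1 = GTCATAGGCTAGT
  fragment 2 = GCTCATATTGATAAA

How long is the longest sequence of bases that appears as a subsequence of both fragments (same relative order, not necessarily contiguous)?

Match G at fragment 1[1]=fragment 2[1], T at fragment 1[2]=fragment 2[3], C at fragment 1[3]=fragment 2[4], A at fragment 1[4]=fragment 2[5], T at fragment 1[5]=fragment 2[6], A at fragment 1[6]=fragment 2[7], G at fragment 1[7]=fragment 2[10], T at fragment 1[10]=fragment 2[12], A at fragment 1[11]=fragment 2[15] — 9 bases in the same relative order in both, and the DP table's final entry dp[13][15] is also 9, so no common subsequence is longer.

9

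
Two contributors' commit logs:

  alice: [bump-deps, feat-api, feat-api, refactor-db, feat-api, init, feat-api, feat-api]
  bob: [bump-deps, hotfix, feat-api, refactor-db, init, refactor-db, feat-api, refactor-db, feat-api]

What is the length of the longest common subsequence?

6

Pick bump-deps (alice #1, bob #1), then feat-api (alice #3, bob #3), then refactor-db (alice #4, bob #4), then init (alice #6, bob #5), then feat-api (alice #7, bob #7), then feat-api (alice #8, bob #9); all 6 commits appear in both, in order. dp[8][9] = 6 confirms this is the maximum.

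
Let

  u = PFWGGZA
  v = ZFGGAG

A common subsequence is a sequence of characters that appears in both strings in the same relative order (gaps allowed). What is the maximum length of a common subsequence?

4

Pick F (u #2, v #2), G (u #4, v #3), G (u #5, v #4), A (u #7, v #5); all 4 characters appear in both, in order. Since dp[7][6] = 4, nothing longer is possible.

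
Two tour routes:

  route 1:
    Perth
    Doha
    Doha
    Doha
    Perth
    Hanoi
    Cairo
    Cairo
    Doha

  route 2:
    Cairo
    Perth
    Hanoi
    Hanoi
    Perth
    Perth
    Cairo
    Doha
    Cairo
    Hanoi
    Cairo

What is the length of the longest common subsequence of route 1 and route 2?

4

Pick Perth at route 1[1]=route 2[6], then Doha at route 1[2]=route 2[8], then Hanoi at route 1[6]=route 2[10], then Cairo at route 1[8]=route 2[11]; all 4 stops appear in both, in order. Since dp[9][11] = 4, nothing longer is possible.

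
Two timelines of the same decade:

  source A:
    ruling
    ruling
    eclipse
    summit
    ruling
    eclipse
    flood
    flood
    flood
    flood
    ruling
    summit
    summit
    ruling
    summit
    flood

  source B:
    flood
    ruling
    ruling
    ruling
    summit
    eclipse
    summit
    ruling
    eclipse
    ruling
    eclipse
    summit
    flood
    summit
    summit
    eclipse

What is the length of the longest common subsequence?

Match ruling [1,3]; then ruling [2,4]; then eclipse [3,6]; then summit [4,7]; then ruling [5,8]; then eclipse [6,9]; then ruling [11,10]; then summit [12,12]; then summit [13,14]; then summit [15,15] — 10 events in the same relative order in both. The LCS DP gives dp[16][16] = 10, so this is optimal.

10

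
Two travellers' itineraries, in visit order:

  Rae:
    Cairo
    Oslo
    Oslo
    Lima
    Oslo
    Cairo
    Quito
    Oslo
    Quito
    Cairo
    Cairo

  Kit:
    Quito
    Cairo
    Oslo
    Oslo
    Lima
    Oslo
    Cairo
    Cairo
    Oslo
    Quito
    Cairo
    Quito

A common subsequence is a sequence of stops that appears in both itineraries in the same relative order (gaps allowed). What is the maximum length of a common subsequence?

9

Taking Cairo at Rae[1]=Kit[2]; then Oslo at Rae[2]=Kit[3]; then Oslo at Rae[3]=Kit[4]; then Lima at Rae[4]=Kit[5]; then Oslo at Rae[5]=Kit[6]; then Cairo at Rae[6]=Kit[8]; then Oslo at Rae[8]=Kit[9]; then Quito at Rae[9]=Kit[10]; then Cairo at Rae[10]=Kit[11] gives a common subsequence of length 9. dp[11][12] = 9 confirms this is the maximum.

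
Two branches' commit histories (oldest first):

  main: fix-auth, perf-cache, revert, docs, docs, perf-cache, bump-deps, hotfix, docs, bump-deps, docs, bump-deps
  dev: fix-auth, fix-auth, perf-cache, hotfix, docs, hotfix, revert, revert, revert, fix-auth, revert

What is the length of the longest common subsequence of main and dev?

One common subsequence of length 4: fix-auth (main #1, dev #2); then perf-cache (main #2, dev #3); then docs (main #5, dev #5); then hotfix (main #8, dev #6), and the DP table's final entry dp[12][11] is also 4, so no common subsequence is longer.

4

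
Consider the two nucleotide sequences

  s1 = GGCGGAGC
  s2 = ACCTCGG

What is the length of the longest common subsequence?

Let dp[i][j] be the LCS length of the first i bases of s1 and the first j bases of s2. dp[i][j] = dp[i-1][j-1]+1 when the i-th and j-th bases match, else max(dp[i-1][j], dp[i][j-1]).
    ·  A  C  C  T  C  G  G
 ·  0  0  0  0  0  0  0  0
 G  0  0  0  0  0  0  1  1
 G  0  0  0  0  0  0  1  2
 C  0  0  1  1  1  1  1  2
 G  0  0  1  1  1  1  2  2
 G  0  0  1  1  1  1  2  3
 A  0  1  1  1  1  1  2  3
 G  0  1  1  1  1  1  2  3
 C  0  1  2  2  2  2  2  3
dp[8][7] = 3. One LCS (by backtracking along matches): CGG.

3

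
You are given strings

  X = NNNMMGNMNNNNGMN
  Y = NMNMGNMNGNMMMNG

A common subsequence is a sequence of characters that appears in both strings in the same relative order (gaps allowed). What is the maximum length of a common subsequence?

One common subsequence of length 10: N [1,1]; then N [3,3]; then M [5,4]; then G [6,5]; then N [7,6]; then M [8,7]; then N [9,8]; then N [10,10]; then N [12,14]; then G [13,15], and the DP table's final entry dp[15][15] is also 10, so no common subsequence is longer.

10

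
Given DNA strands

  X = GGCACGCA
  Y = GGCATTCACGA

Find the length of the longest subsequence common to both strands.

Pick G at X[1]=Y[1] → G at X[2]=Y[2] → C at X[3]=Y[7] → A at X[4]=Y[8] → C at X[5]=Y[9] → G at X[6]=Y[10] → A at X[8]=Y[11]; all 7 bases appear in both, in order. dp[8][11] = 7 confirms this is the maximum.

7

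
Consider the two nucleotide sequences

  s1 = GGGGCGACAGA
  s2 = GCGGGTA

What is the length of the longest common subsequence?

Match G at s1[1]=s2[1], then G at s1[2]=s2[3], then G at s1[3]=s2[4], then G at s1[4]=s2[5], then A at s1[11]=s2[7] — 5 bases in the same relative order in both. Since dp[11][7] = 5, nothing longer is possible.

5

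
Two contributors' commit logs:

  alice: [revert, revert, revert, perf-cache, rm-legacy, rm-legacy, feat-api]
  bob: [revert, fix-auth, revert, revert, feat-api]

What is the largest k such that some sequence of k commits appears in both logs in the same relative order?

4

Taking revert [1,1]; then revert [2,3]; then revert [3,4]; then feat-api [7,5] gives a common subsequence of length 4. Since dp[7][5] = 4, nothing longer is possible.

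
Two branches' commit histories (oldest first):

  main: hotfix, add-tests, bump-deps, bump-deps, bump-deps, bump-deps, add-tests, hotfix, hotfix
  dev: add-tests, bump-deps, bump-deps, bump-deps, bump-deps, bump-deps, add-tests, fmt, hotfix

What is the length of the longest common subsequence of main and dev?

7

Pick add-tests [2,1]; then bump-deps [3,3]; then bump-deps [4,4]; then bump-deps [5,5]; then bump-deps [6,6]; then add-tests [7,7]; then hotfix [9,9]; all 7 commits appear in both, in order. The LCS DP gives dp[9][9] = 7, so this is optimal.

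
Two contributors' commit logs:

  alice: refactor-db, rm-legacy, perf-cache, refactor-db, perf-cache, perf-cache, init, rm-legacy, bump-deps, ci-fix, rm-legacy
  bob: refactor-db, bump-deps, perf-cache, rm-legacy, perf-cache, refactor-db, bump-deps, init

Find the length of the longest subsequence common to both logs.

Pick refactor-db [1,1] → rm-legacy [2,4] → perf-cache [3,5] → refactor-db [4,6] → init [7,8]; all 5 commits appear in both, in order. The LCS DP gives dp[11][8] = 5, so this is optimal.

5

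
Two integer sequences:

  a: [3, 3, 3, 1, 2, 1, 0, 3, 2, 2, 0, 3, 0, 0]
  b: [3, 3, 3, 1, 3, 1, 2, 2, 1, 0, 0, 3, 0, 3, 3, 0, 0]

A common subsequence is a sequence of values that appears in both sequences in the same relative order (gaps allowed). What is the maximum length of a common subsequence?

Taking 3 (a #1, b #2); then 3 (a #2, b #3); then 3 (a #3, b #5); then 1 (a #4, b #6); then 2 (a #5, b #8); then 1 (a #6, b #9); then 0 (a #7, b #11); then 3 (a #8, b #12); then 0 (a #11, b #13); then 3 (a #12, b #15); then 0 (a #13, b #16); then 0 (a #14, b #17) gives a common subsequence of length 12. Since dp[14][17] = 12, nothing longer is possible.

12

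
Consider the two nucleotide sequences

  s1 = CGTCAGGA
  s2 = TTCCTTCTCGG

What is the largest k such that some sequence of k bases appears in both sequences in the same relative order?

Match C at s1[1]=s2[7], T at s1[3]=s2[8], C at s1[4]=s2[9], G at s1[6]=s2[10], G at s1[7]=s2[11] — 5 bases in the same relative order in both. dp[8][11] = 5 confirms this is the maximum.

5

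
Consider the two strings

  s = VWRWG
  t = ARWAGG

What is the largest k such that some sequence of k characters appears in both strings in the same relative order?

3

One common subsequence of length 3: R (s #3, t #2) → W (s #4, t #3) → G (s #5, t #6). The LCS DP gives dp[5][6] = 3, so this is optimal.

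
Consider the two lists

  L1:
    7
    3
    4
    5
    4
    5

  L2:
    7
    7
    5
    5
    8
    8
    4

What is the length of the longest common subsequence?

3

Match 7 (L1 #1, L2 #2) → 5 (L1 #4, L2 #4) → 4 (L1 #5, L2 #7) — 3 values in the same relative order in both. Since dp[6][7] = 3, nothing longer is possible.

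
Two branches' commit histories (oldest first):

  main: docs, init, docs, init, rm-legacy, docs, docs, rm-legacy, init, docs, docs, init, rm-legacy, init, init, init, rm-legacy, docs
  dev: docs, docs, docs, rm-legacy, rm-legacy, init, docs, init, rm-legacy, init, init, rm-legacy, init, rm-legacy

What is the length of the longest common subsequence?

12

Taking docs at main[1]=dev[2] → docs at main[3]=dev[3] → rm-legacy at main[5]=dev[4] → rm-legacy at main[8]=dev[5] → init at main[9]=dev[6] → docs at main[11]=dev[7] → init at main[12]=dev[8] → rm-legacy at main[13]=dev[9] → init at main[14]=dev[10] → init at main[15]=dev[11] → init at main[16]=dev[13] → rm-legacy at main[17]=dev[14] gives a common subsequence of length 12. dp[18][14] = 12 confirms this is the maximum.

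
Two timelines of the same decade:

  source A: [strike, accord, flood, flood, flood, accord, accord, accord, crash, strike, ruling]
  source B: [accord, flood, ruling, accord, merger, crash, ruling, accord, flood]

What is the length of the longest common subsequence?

Pick accord at source A[2]=source B[1], then flood at source A[3]=source B[2], then accord at source A[6]=source B[4], then crash at source A[9]=source B[6], then ruling at source A[11]=source B[7]; all 5 events appear in both, in order. Since dp[11][9] = 5, nothing longer is possible.

5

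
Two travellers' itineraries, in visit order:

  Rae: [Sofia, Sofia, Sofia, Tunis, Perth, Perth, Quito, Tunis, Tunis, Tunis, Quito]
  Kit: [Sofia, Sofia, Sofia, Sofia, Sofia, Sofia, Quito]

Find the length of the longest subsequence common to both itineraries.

4

Taking Sofia (Rae #1, Kit #4) → Sofia (Rae #2, Kit #5) → Sofia (Rae #3, Kit #6) → Quito (Rae #11, Kit #7) gives a common subsequence of length 4. The LCS DP gives dp[11][7] = 4, so this is optimal.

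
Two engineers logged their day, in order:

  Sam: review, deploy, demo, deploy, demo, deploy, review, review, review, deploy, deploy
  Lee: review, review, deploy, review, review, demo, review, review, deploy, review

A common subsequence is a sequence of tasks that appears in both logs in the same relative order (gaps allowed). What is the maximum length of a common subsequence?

Taking review [1,2]; then deploy [2,3]; then demo [5,6]; then review [7,7]; then review [8,8]; then review [9,10] gives a common subsequence of length 6. dp[11][10] = 6 confirms this is the maximum.

6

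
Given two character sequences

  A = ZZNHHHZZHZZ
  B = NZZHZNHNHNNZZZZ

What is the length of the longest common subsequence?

Pick Z (A #1, B #3), then Z (A #2, B #5), then N (A #3, B #6), then H (A #4, B #7), then H (A #5, B #9), then Z (A #7, B #12), then Z (A #8, B #13), then Z (A #10, B #14), then Z (A #11, B #15); all 9 characters appear in both, in order, and the DP table's final entry dp[11][15] is also 9, so no common subsequence is longer.

9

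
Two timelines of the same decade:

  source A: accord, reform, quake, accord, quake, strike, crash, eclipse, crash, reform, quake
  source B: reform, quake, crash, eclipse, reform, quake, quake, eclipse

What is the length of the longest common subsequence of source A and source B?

6

One common subsequence of length 6: reform [2,1], quake [5,2], crash [7,3], eclipse [8,4], reform [10,5], quake [11,7], and the DP table's final entry dp[11][8] is also 6, so no common subsequence is longer.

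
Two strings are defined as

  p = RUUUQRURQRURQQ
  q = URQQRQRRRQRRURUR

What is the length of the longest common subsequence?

8

Taking R (p #1, q #5); then Q (p #5, q #6); then R (p #6, q #8); then R (p #8, q #9); then Q (p #9, q #10); then R (p #10, q #14); then U (p #11, q #15); then R (p #12, q #16) gives a common subsequence of length 8. The LCS DP gives dp[14][16] = 8, so this is optimal.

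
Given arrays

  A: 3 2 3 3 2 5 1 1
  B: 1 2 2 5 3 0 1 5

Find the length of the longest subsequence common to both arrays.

Match 2 at A[2]=B[2]; then 2 at A[5]=B[3]; then 5 at A[6]=B[4]; then 1 at A[7]=B[7] — 4 values in the same relative order in both. dp[8][8] = 4 confirms this is the maximum.

4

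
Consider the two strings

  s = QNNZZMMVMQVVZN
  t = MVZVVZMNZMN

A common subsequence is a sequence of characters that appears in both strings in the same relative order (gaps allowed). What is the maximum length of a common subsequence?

Pick M [7,1], V [8,2], V [11,4], V [12,5], Z [13,9], N [14,11]; all 6 characters appear in both, in order. Since dp[14][11] = 6, nothing longer is possible.

6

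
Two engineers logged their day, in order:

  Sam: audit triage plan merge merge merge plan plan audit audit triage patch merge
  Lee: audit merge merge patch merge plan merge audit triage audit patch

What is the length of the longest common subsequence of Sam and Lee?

8

Match audit at Sam[1]=Lee[1]; then merge at Sam[4]=Lee[2]; then merge at Sam[5]=Lee[3]; then merge at Sam[6]=Lee[5]; then plan at Sam[7]=Lee[6]; then audit at Sam[9]=Lee[8]; then audit at Sam[10]=Lee[10]; then patch at Sam[12]=Lee[11] — 8 tasks in the same relative order in both, and the DP table's final entry dp[13][11] is also 8, so no common subsequence is longer.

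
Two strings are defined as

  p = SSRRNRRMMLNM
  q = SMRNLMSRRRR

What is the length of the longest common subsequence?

6

Pick S at p[1]=q[1], S at p[2]=q[7], R at p[3]=q[8], R at p[4]=q[9], R at p[6]=q[10], R at p[7]=q[11]; all 6 characters appear in both, in order. dp[12][11] = 6 confirms this is the maximum.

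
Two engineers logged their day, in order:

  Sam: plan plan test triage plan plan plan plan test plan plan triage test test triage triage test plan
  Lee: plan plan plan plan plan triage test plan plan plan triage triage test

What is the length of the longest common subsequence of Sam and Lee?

11

One common subsequence of length 11: plan at Sam[1]=Lee[1], plan at Sam[2]=Lee[2], plan at Sam[5]=Lee[3], plan at Sam[6]=Lee[4], plan at Sam[7]=Lee[5], plan at Sam[8]=Lee[8], plan at Sam[10]=Lee[9], plan at Sam[11]=Lee[10], triage at Sam[15]=Lee[11], triage at Sam[16]=Lee[12], test at Sam[17]=Lee[13]. Since dp[18][13] = 11, nothing longer is possible.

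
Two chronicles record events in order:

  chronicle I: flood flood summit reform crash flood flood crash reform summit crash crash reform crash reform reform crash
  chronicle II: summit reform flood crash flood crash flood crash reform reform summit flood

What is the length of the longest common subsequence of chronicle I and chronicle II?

One common subsequence of length 8: summit (chronicle I #3, chronicle II #1), then reform (chronicle I #4, chronicle II #2), then crash (chronicle I #5, chronicle II #4), then flood (chronicle I #6, chronicle II #5), then flood (chronicle I #7, chronicle II #7), then crash (chronicle I #8, chronicle II #8), then reform (chronicle I #9, chronicle II #10), then summit (chronicle I #10, chronicle II #11). The LCS DP gives dp[17][12] = 8, so this is optimal.

8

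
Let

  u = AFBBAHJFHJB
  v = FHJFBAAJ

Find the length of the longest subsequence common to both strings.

5

Let dp[i][j] be the LCS length of the first i characters of u and the first j characters of v. dp[i][j] = dp[i-1][j-1]+1 when the i-th and j-th characters match, else max(dp[i-1][j], dp[i][j-1]).
    ·  F  H  J  F  B  A  A  J
 ·  0  0  0  0  0  0  0  0  0
 A  0  0  0  0  0  0  1  1  1
 F  0  1  1  1  1  1  1  1  1
 B  0  1  1  1  1  2  2  2  2
 B  0  1  1  1  1  2  2  2  2
 A  0  1  1  1  1  2  3  3  3
 H  0  1  2  2  2  2  3  3  3
 J  0  1  2  3  3  3  3  3  4
 F  0  1  2  3  4  4  4  4  4
 H  0  1  2  3  4  4  4  4  4
 J  0  1  2  3  4  4  4  4  5
 B  0  1  2  3  4  5  5  5  5
dp[11][8] = 5. One LCS (by backtracking along matches): FHJFJ.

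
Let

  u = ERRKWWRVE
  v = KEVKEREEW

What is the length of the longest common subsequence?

Taking E [1,2], then K [4,4], then R [7,6], then E [9,8] gives a common subsequence of length 4. dp[9][9] = 4 confirms this is the maximum.

4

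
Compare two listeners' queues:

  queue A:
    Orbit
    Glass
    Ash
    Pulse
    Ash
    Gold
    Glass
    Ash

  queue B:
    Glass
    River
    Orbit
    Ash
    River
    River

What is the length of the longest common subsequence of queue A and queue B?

Taking Orbit at queue A[1]=queue B[3] → Ash at queue A[3]=queue B[4] gives a common subsequence of length 2. The LCS DP gives dp[8][6] = 2, so this is optimal.

2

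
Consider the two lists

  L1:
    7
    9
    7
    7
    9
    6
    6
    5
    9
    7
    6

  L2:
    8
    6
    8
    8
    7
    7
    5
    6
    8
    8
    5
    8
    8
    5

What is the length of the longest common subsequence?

4

Taking 7 at L1[1]=L2[5], 7 at L1[3]=L2[6], 6 at L1[6]=L2[8], 5 at L1[8]=L2[14] gives a common subsequence of length 4. The LCS DP gives dp[11][14] = 4, so this is optimal.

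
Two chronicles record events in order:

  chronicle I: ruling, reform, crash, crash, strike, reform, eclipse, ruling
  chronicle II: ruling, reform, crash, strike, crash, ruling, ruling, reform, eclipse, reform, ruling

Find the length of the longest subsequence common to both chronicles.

7

Match ruling at chronicle I[1]=chronicle II[1]; then reform at chronicle I[2]=chronicle II[2]; then crash at chronicle I[3]=chronicle II[3]; then crash at chronicle I[4]=chronicle II[5]; then reform at chronicle I[6]=chronicle II[8]; then eclipse at chronicle I[7]=chronicle II[9]; then ruling at chronicle I[8]=chronicle II[11] — 7 events in the same relative order in both. The LCS DP gives dp[8][11] = 7, so this is optimal.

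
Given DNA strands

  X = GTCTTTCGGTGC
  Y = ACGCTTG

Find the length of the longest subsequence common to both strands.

Let dp[i][j] be the LCS length of the first i bases of X and the first j bases of Y. dp[i][j] = dp[i-1][j-1]+1 when the i-th and j-th bases match, else max(dp[i-1][j], dp[i][j-1]).
    ·  A  C  G  C  T  T  G
 ·  0  0  0  0  0  0  0  0
 G  0  0  0  1  1  1  1  1
 T  0  0  0  1  1  2  2  2
 C  0  0  1  1  2  2  2  2
 T  0  0  1  1  2  3  3  3
 T  0  0  1  1  2  3  4  4
 T  0  0  1  1  2  3  4  4
 C  0  0  1  1  2  3  4  4
 G  0  0  1  2  2  3  4  5
 G  0  0  1  2  2  3  4  5
 T  0  0  1  2  2  3  4  5
 G  0  0  1  2  2  3  4  5
 C  0  0  1  2  3  3  4  5
dp[12][7] = 5. One LCS (by backtracking along matches): GCTTG.

5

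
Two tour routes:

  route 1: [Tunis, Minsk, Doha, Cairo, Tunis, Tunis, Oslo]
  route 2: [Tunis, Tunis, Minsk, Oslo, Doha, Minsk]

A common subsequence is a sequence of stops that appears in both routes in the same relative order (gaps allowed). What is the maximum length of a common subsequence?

Pick Tunis at route 1[1]=route 2[2], then Minsk at route 1[2]=route 2[3], then Doha at route 1[3]=route 2[5]; all 3 stops appear in both, in order, and the DP table's final entry dp[7][6] is also 3, so no common subsequence is longer.

3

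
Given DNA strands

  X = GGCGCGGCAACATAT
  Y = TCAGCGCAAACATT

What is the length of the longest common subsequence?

11

Match C at X[3]=Y[2], then G at X[4]=Y[4], then C at X[5]=Y[5], then G at X[7]=Y[6], then C at X[8]=Y[7], then A at X[9]=Y[9], then A at X[10]=Y[10], then C at X[11]=Y[11], then A at X[12]=Y[12], then T at X[13]=Y[13], then T at X[15]=Y[14] — 11 bases in the same relative order in both. The LCS DP gives dp[15][14] = 11, so this is optimal.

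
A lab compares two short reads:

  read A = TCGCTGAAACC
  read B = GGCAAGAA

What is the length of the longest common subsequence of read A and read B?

Let dp[i][j] be the LCS length of the first i bases of read A and the first j bases of read B. dp[i][j] = dp[i-1][j-1]+1 when the i-th and j-th bases match, else max(dp[i-1][j], dp[i][j-1]).
    ·  G  G  C  A  A  G  A  A
 ·  0  0  0  0  0  0  0  0  0
 T  0  0  0  0  0  0  0  0  0
 C  0  0  0  1  1  1  1  1  1
 G  0  1  1  1  1  1  2  2  2
 C  0  1  1  2  2  2  2  2  2
 T  0  1  1  2  2  2  2  2  2
 G  0  1  2  2  2  2  3  3  3
 A  0  1  2  2  3  3  3  4  4
 A  0  1  2  2  3  4  4  4  5
 A  0  1  2  2  3  4  4  5  5
 C  0  1  2  3  3  4  4  5  5
 C  0  1  2  3  3  4  4  5  5
dp[11][8] = 5. One LCS (by backtracking along matches): GCGAA.

5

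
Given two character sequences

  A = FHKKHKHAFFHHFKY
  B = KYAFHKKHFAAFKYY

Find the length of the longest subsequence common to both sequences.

One common subsequence of length 9: F [1,4]; then H [2,5]; then K [3,6]; then K [4,7]; then H [5,8]; then A [8,11]; then F [13,12]; then K [14,13]; then Y [15,15]. dp[15][15] = 9 confirms this is the maximum.

9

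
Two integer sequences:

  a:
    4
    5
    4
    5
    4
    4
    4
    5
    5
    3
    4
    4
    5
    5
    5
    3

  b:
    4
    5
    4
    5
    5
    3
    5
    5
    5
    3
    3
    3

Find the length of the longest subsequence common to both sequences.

10

One common subsequence of length 10: 4 (a #3, b #1) → 5 (a #4, b #2) → 4 (a #7, b #3) → 5 (a #8, b #4) → 5 (a #9, b #5) → 3 (a #10, b #6) → 5 (a #13, b #7) → 5 (a #14, b #8) → 5 (a #15, b #9) → 3 (a #16, b #12), and the DP table's final entry dp[16][12] is also 10, so no common subsequence is longer.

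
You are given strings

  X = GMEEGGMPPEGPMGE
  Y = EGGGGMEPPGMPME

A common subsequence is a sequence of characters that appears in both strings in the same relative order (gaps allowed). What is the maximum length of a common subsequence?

One common subsequence of length 10: G at X[1]=Y[3], then G at X[5]=Y[4], then G at X[6]=Y[5], then M at X[7]=Y[6], then P at X[8]=Y[8], then P at X[9]=Y[9], then G at X[11]=Y[10], then P at X[12]=Y[12], then M at X[13]=Y[13], then E at X[15]=Y[14]. The LCS DP gives dp[15][14] = 10, so this is optimal.

10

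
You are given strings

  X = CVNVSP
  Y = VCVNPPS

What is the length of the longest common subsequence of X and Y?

4

One common subsequence of length 4: C (X #1, Y #2) → V (X #2, Y #3) → N (X #3, Y #4) → S (X #5, Y #7). The LCS DP gives dp[6][7] = 4, so this is optimal.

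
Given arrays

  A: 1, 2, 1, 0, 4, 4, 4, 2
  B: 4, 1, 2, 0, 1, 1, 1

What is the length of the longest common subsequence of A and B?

3

Taking 1 [1,2] → 2 [2,3] → 1 [3,7] gives a common subsequence of length 3, and the DP table's final entry dp[8][7] is also 3, so no common subsequence is longer.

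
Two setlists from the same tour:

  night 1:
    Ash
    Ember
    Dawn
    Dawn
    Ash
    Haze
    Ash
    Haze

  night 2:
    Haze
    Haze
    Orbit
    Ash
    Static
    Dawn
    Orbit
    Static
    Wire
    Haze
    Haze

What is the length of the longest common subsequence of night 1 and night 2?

4

One common subsequence of length 4: Ash (night 1 #1, night 2 #4) → Dawn (night 1 #3, night 2 #6) → Haze (night 1 #6, night 2 #10) → Haze (night 1 #8, night 2 #11). dp[8][11] = 4 confirms this is the maximum.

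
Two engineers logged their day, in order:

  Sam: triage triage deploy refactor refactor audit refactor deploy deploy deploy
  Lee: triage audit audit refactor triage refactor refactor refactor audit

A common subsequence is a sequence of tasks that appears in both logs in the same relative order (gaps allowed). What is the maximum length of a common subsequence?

Taking triage at Sam[1]=Lee[1], then triage at Sam[2]=Lee[5], then refactor at Sam[4]=Lee[7], then refactor at Sam[5]=Lee[8], then audit at Sam[6]=Lee[9] gives a common subsequence of length 5. dp[10][9] = 5 confirms this is the maximum.

5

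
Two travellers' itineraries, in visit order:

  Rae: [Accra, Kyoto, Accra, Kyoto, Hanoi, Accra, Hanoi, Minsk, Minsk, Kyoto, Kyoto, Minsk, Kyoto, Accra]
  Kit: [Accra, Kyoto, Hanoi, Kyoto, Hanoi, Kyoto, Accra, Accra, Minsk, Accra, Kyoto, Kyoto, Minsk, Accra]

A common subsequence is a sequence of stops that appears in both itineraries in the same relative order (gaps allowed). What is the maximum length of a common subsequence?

10

Taking Accra [1,1] → Kyoto [2,2] → Kyoto [4,4] → Hanoi [5,5] → Accra [6,8] → Minsk [8,9] → Kyoto [10,11] → Kyoto [11,12] → Minsk [12,13] → Accra [14,14] gives a common subsequence of length 10. Since dp[14][14] = 10, nothing longer is possible.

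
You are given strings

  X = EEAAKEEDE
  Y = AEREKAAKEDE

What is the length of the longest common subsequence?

8

Let dp[i][j] be the LCS length of the first i characters of X and the first j characters of Y. dp[i][j] = dp[i-1][j-1]+1 when the i-th and j-th characters match, else max(dp[i-1][j], dp[i][j-1]).
    ·  A  E  R  E  K  A  A  K  E  D  E
 ·  0  0  0  0  0  0  0  0  0  0  0  0
 E  0  0  1  1  1  1  1  1  1  1  1  1
 E  0  0  1  1  2  2  2  2  2  2  2  2
 A  0  1  1  1  2  2  3  3  3  3  3  3
 A  0  1  1  1  2  2  3  4  4  4  4  4
 K  0  1  1  1  2  3  3  4  5  5  5  5
 E  0  1  2  2  2  3  3  4  5  6  6  6
 E  0  1  2  2  3  3  3  4  5  6  6  7
 D  0  1  2  2  3  3  3  4  5  6  7  7
 E  0  1  2  2  3  3  3  4  5  6  7  8
dp[9][11] = 8. One LCS (by backtracking along matches): EEAAKEDE.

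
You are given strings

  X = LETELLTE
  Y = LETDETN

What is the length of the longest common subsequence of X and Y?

Match L [1,1]; then E [2,2]; then T [3,3]; then E [4,5]; then T [7,6] — 5 characters in the same relative order in both, and the DP table's final entry dp[8][7] is also 5, so no common subsequence is longer.

5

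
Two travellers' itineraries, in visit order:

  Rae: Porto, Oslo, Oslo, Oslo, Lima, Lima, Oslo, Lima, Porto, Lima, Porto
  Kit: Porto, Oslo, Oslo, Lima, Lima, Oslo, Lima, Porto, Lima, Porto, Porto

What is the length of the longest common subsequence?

10

Match Porto at Rae[1]=Kit[1], then Oslo at Rae[3]=Kit[2], then Oslo at Rae[4]=Kit[3], then Lima at Rae[5]=Kit[4], then Lima at Rae[6]=Kit[5], then Oslo at Rae[7]=Kit[6], then Lima at Rae[8]=Kit[7], then Porto at Rae[9]=Kit[8], then Lima at Rae[10]=Kit[9], then Porto at Rae[11]=Kit[11] — 10 stops in the same relative order in both, and the DP table's final entry dp[11][11] is also 10, so no common subsequence is longer.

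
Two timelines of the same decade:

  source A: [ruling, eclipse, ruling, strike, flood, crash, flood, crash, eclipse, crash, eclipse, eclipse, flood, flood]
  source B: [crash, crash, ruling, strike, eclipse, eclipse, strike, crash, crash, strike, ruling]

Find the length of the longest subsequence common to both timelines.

Pick ruling (source A #1, source B #3) → eclipse (source A #2, source B #6) → strike (source A #4, source B #7) → crash (source A #6, source B #8) → crash (source A #8, source B #9); all 5 events appear in both, in order. The LCS DP gives dp[14][11] = 5, so this is optimal.

5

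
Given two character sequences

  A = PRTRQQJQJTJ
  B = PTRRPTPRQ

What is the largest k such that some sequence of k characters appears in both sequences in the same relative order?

Let dp[i][j] be the LCS length of the first i characters of A and the first j characters of B. dp[i][j] = dp[i-1][j-1]+1 when the i-th and j-th characters match, else max(dp[i-1][j], dp[i][j-1]).
    ·  P  T  R  R  P  T  P  R  Q
 ·  0  0  0  0  0  0  0  0  0  0
 P  0  1  1  1  1  1  1  1  1  1
 R  0  1  1  2  2  2  2  2  2  2
 T  0  1  2  2  2  2  3  3  3  3
 R  0  1  2  3  3  3  3  3  4  4
 Q  0  1  2  3  3  3  3  3  4  5
 Q  0  1  2  3  3  3  3  3  4  5
 J  0  1  2  3  3  3  3  3  4  5
 Q  0  1  2  3  3  3  3  3  4  5
 J  0  1  2  3  3  3  3  3  4  5
 T  0  1  2  3  3  3  4  4  4  5
 J  0  1  2  3  3  3  4  4  4  5
dp[11][9] = 5. One LCS (by backtracking along matches): PRTRQ.

5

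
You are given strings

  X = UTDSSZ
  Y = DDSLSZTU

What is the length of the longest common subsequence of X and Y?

4

Pick D at X[3]=Y[2]; then S at X[4]=Y[3]; then S at X[5]=Y[5]; then Z at X[6]=Y[6]; all 4 characters appear in both, in order, and the DP table's final entry dp[6][8] is also 4, so no common subsequence is longer.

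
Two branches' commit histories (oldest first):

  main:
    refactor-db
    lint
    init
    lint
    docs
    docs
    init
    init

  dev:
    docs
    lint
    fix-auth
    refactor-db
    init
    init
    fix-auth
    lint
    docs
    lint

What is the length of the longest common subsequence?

4

One common subsequence of length 4: refactor-db [1,4]; then init [3,6]; then lint [4,8]; then docs [5,9], and the DP table's final entry dp[8][10] is also 4, so no common subsequence is longer.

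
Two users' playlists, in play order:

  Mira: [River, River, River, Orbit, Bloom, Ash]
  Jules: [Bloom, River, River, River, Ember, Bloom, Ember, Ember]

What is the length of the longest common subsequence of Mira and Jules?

4

Pick River (Mira #1, Jules #2) → River (Mira #2, Jules #3) → River (Mira #3, Jules #4) → Bloom (Mira #5, Jules #6); all 4 songs appear in both, in order, and the DP table's final entry dp[6][8] is also 4, so no common subsequence is longer.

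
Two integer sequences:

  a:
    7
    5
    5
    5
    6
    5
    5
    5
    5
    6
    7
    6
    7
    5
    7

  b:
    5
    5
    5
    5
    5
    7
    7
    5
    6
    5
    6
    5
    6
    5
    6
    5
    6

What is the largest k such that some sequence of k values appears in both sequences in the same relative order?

Match 5 at a[2]=b[2], then 5 at a[3]=b[3], then 5 at a[4]=b[4], then 5 at a[6]=b[5], then 5 at a[7]=b[8], then 5 at a[8]=b[10], then 5 at a[9]=b[12], then 6 at a[10]=b[13], then 6 at a[12]=b[15], then 5 at a[14]=b[16] — 10 values in the same relative order in both. Since dp[15][17] = 10, nothing longer is possible.

10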